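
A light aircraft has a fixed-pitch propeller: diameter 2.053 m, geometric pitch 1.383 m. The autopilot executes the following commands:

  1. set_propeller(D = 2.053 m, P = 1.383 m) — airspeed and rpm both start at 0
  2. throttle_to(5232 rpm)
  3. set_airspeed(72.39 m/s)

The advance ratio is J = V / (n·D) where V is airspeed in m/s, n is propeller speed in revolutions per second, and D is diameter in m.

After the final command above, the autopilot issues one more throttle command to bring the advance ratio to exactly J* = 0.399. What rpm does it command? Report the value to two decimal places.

set_propeller: D = 2.053 m, P = 1.383 m (p = P/D = 0.673648); state ← (V=0, rpm=0)
throttle_to(5232): rpm ← 5232
set_airspeed(72.39): V ← 72.39 m/s
final state: V = 72.39 m/s, rpm = 5232 → n = rpm/60 = 87.200000 rev/s
target J* = 0.399; solve J* = V/(n·D) for n: n = V/(J*·D) = 72.39/(0.399 × 2.053) = 88.372417 rev/s
rpm = 60·n = 5302.345000

rpm = 5302.35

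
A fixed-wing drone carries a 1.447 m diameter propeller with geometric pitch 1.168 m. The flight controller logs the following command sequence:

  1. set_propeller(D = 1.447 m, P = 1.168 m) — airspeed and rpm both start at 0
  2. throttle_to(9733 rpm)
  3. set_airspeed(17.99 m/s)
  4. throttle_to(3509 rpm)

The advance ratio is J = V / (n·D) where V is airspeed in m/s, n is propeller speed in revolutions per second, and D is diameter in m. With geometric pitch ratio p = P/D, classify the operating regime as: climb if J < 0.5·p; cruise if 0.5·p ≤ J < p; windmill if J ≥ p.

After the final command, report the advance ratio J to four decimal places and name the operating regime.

set_propeller: D = 1.447 m, P = 1.168 m (p = P/D = 0.807187); state ← (V=0, rpm=0)
throttle_to(9733): rpm ← 9733
set_airspeed(17.99): V ← 17.99 m/s
throttle_to(3509): rpm ← 3509
final state: V = 17.99 m/s, rpm = 3509 → n = rpm/60 = 58.483333 rev/s
J = V / (n·D) = 17.99 / (58.483333 × 1.447) = 0.212584
regime bands: climb J<0.4036 | cruise [0.4036, 0.8072) | windmill J≥0.8072
J = 0.2126 → climb

J = 0.2126, regime = climb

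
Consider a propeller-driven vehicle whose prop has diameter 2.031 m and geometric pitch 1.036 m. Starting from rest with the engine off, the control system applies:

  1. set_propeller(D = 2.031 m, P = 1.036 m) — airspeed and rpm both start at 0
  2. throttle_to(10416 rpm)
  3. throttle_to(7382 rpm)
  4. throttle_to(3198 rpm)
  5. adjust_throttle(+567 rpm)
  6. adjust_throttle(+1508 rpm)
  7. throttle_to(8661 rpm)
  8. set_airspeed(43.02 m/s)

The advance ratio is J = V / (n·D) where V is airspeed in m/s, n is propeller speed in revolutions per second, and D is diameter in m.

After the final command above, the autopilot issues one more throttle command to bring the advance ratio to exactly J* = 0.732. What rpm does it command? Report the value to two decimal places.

rpm = 1736.20

set_propeller: D = 2.031 m, P = 1.036 m (p = P/D = 0.510094); state ← (V=0, rpm=0)
throttle_to(10416): rpm ← 10416
throttle_to(7382): rpm ← 7382
throttle_to(3198): rpm ← 3198
adjust_throttle(+567): rpm ← 3198 +567 = 3765
adjust_throttle(+1508): rpm ← 3765 +1508 = 5273
throttle_to(8661): rpm ← 8661
set_airspeed(43.02): V ← 43.02 m/s
final state: V = 43.02 m/s, rpm = 8661 → n = rpm/60 = 144.350000 rev/s
target J* = 0.732; solve J* = V/(n·D) for n: n = V/(J*·D) = 43.02/(0.732 × 2.031) = 28.936727 rev/s
rpm = 60·n = 1736.203598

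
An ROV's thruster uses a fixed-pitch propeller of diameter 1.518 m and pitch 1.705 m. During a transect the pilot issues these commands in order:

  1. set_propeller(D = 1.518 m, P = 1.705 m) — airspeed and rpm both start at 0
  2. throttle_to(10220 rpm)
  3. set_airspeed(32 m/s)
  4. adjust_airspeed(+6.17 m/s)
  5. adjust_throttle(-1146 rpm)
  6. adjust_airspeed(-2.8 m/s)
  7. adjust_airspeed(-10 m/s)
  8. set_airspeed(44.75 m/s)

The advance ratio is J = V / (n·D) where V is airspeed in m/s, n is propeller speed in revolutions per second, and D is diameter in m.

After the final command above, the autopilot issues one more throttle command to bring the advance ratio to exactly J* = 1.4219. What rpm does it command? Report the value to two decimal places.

rpm = 1243.95

set_propeller: D = 1.518 m, P = 1.705 m (p = P/D = 1.123188); state ← (V=0, rpm=0)
throttle_to(10220): rpm ← 10220
set_airspeed(32): V ← 32 m/s
adjust_airspeed(+6.17): V ← 32 +6.17 = 38.17 m/s
adjust_throttle(-1146): rpm ← 10220 -1146 = 9074
adjust_airspeed(-2.8): V ← 38.17 -2.8 = 35.37 m/s
adjust_airspeed(-10): V ← 35.37 -10 = 25.37 m/s
set_airspeed(44.75): V ← 44.75 m/s
final state: V = 44.75 m/s, rpm = 9074 → n = rpm/60 = 151.233333 rev/s
target J* = 1.4219; solve J* = V/(n·D) for n: n = V/(J*·D) = 44.75/(1.4219 × 1.518) = 20.732526 rev/s
rpm = 60·n = 1243.951546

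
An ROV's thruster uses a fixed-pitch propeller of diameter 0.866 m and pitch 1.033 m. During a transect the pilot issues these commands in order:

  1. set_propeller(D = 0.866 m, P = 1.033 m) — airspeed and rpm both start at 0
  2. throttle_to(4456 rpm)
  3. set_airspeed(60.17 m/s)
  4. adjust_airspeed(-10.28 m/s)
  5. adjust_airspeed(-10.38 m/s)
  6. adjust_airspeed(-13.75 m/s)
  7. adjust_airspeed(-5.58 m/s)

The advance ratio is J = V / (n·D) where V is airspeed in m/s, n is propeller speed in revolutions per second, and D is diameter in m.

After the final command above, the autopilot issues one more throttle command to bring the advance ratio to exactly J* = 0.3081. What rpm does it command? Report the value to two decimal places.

rpm = 4537.98

set_propeller: D = 0.866 m, P = 1.033 m (p = P/D = 1.192841); state ← (V=0, rpm=0)
throttle_to(4456): rpm ← 4456
set_airspeed(60.17): V ← 60.17 m/s
adjust_airspeed(-10.28): V ← 60.17 -10.28 = 49.89 m/s
adjust_airspeed(-10.38): V ← 49.89 -10.38 = 39.51 m/s
adjust_airspeed(-13.75): V ← 39.51 -13.75 = 25.76 m/s
adjust_airspeed(-5.58): V ← 25.76 -5.58 = 20.18 m/s
final state: V = 20.18 m/s, rpm = 4456 → n = rpm/60 = 74.266667 rev/s
target J* = 0.3081; solve J* = V/(n·D) for n: n = V/(J*·D) = 20.18/(0.3081 × 0.866) = 75.633043 rev/s
rpm = 60·n = 4537.982554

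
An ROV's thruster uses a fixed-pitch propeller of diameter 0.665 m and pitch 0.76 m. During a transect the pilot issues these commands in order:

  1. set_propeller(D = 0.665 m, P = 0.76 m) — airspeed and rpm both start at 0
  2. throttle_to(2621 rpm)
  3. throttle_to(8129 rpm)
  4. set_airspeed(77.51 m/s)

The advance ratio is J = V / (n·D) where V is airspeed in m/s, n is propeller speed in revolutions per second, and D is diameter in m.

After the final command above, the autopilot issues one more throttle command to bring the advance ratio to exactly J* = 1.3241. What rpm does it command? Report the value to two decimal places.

rpm = 5281.61

set_propeller: D = 0.665 m, P = 0.76 m (p = P/D = 1.142857); state ← (V=0, rpm=0)
throttle_to(2621): rpm ← 2621
throttle_to(8129): rpm ← 8129
set_airspeed(77.51): V ← 77.51 m/s
final state: V = 77.51 m/s, rpm = 8129 → n = rpm/60 = 135.483333 rev/s
target J* = 1.3241; solve J* = V/(n·D) for n: n = V/(J*·D) = 77.51/(1.3241 × 0.665) = 88.026879 rev/s
rpm = 60·n = 5281.612762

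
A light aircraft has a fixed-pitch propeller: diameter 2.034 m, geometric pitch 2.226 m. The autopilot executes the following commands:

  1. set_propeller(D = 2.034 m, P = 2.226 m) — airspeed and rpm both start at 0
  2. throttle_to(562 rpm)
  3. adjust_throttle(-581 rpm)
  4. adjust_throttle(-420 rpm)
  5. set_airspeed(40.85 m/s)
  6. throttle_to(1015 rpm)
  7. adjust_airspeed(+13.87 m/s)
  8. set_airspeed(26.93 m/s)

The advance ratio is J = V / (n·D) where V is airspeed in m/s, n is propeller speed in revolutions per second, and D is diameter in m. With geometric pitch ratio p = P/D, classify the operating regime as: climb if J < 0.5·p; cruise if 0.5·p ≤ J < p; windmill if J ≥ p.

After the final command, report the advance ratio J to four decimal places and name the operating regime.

set_propeller: D = 2.034 m, P = 2.226 m (p = P/D = 1.094395); state ← (V=0, rpm=0)
throttle_to(562): rpm ← 562
adjust_throttle(-581): rpm ← 562 -581 = -19
adjust_throttle(-420): rpm ← -19 -420 = -439
set_airspeed(40.85): V ← 40.85 m/s
throttle_to(1015): rpm ← 1015
adjust_airspeed(+13.87): V ← 40.85 +13.87 = 54.72 m/s
set_airspeed(26.93): V ← 26.93 m/s
final state: V = 26.93 m/s, rpm = 1015 → n = rpm/60 = 16.916667 rev/s
J = V / (n·D) = 26.93 / (16.916667 × 2.034) = 0.782655
regime bands: climb J<0.5472 | cruise [0.5472, 1.0944) | windmill J≥1.0944
J = 0.7827 → cruise

J = 0.7827, regime = cruise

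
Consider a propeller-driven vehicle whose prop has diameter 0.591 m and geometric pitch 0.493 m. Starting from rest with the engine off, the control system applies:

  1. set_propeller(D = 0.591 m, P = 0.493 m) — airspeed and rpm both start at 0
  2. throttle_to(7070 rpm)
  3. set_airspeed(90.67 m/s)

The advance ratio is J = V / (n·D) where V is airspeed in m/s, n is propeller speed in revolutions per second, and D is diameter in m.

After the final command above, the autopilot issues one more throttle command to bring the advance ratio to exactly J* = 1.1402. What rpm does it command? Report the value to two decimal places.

set_propeller: D = 0.591 m, P = 0.493 m (p = P/D = 0.834179); state ← (V=0, rpm=0)
throttle_to(7070): rpm ← 7070
set_airspeed(90.67): V ← 90.67 m/s
final state: V = 90.67 m/s, rpm = 7070 → n = rpm/60 = 117.833333 rev/s
target J* = 1.1402; solve J* = V/(n·D) for n: n = V/(J*·D) = 90.67/(1.1402 × 0.591) = 134.553531 rev/s
rpm = 60·n = 8073.211842

rpm = 8073.21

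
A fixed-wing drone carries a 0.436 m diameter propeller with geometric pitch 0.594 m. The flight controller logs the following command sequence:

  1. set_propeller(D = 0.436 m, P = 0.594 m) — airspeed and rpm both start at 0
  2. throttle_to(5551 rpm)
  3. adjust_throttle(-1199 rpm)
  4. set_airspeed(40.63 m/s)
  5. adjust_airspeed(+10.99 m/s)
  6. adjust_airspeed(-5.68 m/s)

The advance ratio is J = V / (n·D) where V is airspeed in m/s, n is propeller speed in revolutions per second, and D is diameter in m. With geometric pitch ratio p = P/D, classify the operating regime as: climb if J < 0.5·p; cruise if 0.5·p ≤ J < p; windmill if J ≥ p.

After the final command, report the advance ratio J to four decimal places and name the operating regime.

set_propeller: D = 0.436 m, P = 0.594 m (p = P/D = 1.362385); state ← (V=0, rpm=0)
throttle_to(5551): rpm ← 5551
adjust_throttle(-1199): rpm ← 5551 -1199 = 4352
set_airspeed(40.63): V ← 40.63 m/s
adjust_airspeed(+10.99): V ← 40.63 +10.99 = 51.62 m/s
adjust_airspeed(-5.68): V ← 51.62 -5.68 = 45.94 m/s
final state: V = 45.94 m/s, rpm = 4352 → n = rpm/60 = 72.533333 rev/s
J = V / (n·D) = 45.94 / (72.533333 × 0.436) = 1.452670
regime bands: climb J<0.6812 | cruise [0.6812, 1.3624) | windmill J≥1.3624
J = 1.4527 → windmill

J = 1.4527, regime = windmill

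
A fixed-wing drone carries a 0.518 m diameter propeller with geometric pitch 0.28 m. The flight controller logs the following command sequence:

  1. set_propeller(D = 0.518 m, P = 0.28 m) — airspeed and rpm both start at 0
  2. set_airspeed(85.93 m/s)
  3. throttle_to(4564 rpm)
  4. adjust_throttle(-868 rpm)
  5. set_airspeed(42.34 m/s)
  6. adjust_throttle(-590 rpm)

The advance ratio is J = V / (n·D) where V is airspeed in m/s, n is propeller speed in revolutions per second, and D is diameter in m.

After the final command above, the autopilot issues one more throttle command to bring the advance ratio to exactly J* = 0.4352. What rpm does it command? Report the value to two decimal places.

rpm = 11268.95

set_propeller: D = 0.518 m, P = 0.28 m (p = P/D = 0.540541); state ← (V=0, rpm=0)
set_airspeed(85.93): V ← 85.93 m/s
throttle_to(4564): rpm ← 4564
adjust_throttle(-868): rpm ← 4564 -868 = 3696
set_airspeed(42.34): V ← 42.34 m/s
adjust_throttle(-590): rpm ← 3696 -590 = 3106
final state: V = 42.34 m/s, rpm = 3106 → n = rpm/60 = 51.766667 rev/s
target J* = 0.4352; solve J* = V/(n·D) for n: n = V/(J*·D) = 42.34/(0.4352 × 0.518) = 187.815836 rev/s
rpm = 60·n = 11268.950148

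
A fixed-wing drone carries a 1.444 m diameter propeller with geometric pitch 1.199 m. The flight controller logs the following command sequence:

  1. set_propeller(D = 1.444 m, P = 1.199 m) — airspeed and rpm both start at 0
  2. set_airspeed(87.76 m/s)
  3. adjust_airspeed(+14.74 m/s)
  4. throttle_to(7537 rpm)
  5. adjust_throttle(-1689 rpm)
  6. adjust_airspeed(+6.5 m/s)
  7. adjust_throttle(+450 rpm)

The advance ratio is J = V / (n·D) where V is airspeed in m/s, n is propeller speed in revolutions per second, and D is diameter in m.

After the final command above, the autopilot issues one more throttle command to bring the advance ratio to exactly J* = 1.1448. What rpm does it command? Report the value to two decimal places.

set_propeller: D = 1.444 m, P = 1.199 m (p = P/D = 0.830332); state ← (V=0, rpm=0)
set_airspeed(87.76): V ← 87.76 m/s
adjust_airspeed(+14.74): V ← 87.76 +14.74 = 102.5 m/s
throttle_to(7537): rpm ← 7537
adjust_throttle(-1689): rpm ← 7537 -1689 = 5848
adjust_airspeed(+6.5): V ← 102.5 +6.5 = 109 m/s
adjust_throttle(+450): rpm ← 5848 +450 = 6298
final state: V = 109 m/s, rpm = 6298 → n = rpm/60 = 104.966667 rev/s
target J* = 1.1448; solve J* = V/(n·D) for n: n = V/(J*·D) = 109/(1.1448 × 1.444) = 65.937076 rev/s
rpm = 60·n = 3956.224557

rpm = 3956.22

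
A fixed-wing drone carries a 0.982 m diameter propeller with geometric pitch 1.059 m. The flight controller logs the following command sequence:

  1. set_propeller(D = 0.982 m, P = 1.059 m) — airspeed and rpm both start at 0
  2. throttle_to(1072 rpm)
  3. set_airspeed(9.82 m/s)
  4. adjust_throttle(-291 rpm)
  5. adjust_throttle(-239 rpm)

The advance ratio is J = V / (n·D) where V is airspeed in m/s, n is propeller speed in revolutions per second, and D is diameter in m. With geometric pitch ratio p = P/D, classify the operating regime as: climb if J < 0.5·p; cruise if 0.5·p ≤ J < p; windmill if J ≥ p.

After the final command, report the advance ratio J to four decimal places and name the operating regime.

J = 1.1070, regime = windmill

set_propeller: D = 0.982 m, P = 1.059 m (p = P/D = 1.078411); state ← (V=0, rpm=0)
throttle_to(1072): rpm ← 1072
set_airspeed(9.82): V ← 9.82 m/s
adjust_throttle(-291): rpm ← 1072 -291 = 781
adjust_throttle(-239): rpm ← 781 -239 = 542
final state: V = 9.82 m/s, rpm = 542 → n = rpm/60 = 9.033333 rev/s
J = V / (n·D) = 9.82 / (9.033333 × 0.982) = 1.107011
regime bands: climb J<0.5392 | cruise [0.5392, 1.0784) | windmill J≥1.0784
J = 1.1070 → windmill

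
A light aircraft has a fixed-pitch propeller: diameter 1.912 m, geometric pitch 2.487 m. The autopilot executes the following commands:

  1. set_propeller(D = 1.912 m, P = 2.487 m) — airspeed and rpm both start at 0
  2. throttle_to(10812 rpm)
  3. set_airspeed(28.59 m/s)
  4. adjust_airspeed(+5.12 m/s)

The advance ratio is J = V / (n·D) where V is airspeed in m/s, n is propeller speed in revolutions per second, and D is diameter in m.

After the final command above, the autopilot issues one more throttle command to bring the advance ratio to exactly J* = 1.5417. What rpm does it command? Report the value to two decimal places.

set_propeller: D = 1.912 m, P = 2.487 m (p = P/D = 1.300732); state ← (V=0, rpm=0)
throttle_to(10812): rpm ← 10812
set_airspeed(28.59): V ← 28.59 m/s
adjust_airspeed(+5.12): V ← 28.59 +5.12 = 33.71 m/s
final state: V = 33.71 m/s, rpm = 10812 → n = rpm/60 = 180.200000 rev/s
target J* = 1.5417; solve J* = V/(n·D) for n: n = V/(J*·D) = 33.71/(1.5417 × 1.912) = 11.435917 rev/s
rpm = 60·n = 686.155016

rpm = 686.16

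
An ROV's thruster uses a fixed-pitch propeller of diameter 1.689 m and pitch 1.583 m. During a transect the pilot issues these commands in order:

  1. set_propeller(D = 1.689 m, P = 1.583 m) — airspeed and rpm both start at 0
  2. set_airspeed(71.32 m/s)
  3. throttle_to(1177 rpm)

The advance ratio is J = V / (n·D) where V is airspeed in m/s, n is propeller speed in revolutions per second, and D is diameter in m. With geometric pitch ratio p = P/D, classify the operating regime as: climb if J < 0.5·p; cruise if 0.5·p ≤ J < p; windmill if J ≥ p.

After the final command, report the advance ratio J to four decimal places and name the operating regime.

set_propeller: D = 1.689 m, P = 1.583 m (p = P/D = 0.937241); state ← (V=0, rpm=0)
set_airspeed(71.32): V ← 71.32 m/s
throttle_to(1177): rpm ← 1177
final state: V = 71.32 m/s, rpm = 1177 → n = rpm/60 = 19.616667 rev/s
J = V / (n·D) = 71.32 / (19.616667 × 1.689) = 2.152566
regime bands: climb J<0.4686 | cruise [0.4686, 0.9372) | windmill J≥0.9372
J = 2.1526 → windmill

J = 2.1526, regime = windmill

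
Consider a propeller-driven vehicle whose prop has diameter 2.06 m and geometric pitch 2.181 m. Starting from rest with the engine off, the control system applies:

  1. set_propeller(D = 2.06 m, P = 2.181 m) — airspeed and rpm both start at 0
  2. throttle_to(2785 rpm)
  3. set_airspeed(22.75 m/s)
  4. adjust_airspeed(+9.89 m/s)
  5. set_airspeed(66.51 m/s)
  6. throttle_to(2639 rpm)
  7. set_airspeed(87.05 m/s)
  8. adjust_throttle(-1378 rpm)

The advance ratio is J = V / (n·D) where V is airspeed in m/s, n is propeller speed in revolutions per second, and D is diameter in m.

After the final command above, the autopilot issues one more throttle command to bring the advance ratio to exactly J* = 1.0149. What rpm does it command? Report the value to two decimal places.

rpm = 2498.21

set_propeller: D = 2.06 m, P = 2.181 m (p = P/D = 1.058738); state ← (V=0, rpm=0)
throttle_to(2785): rpm ← 2785
set_airspeed(22.75): V ← 22.75 m/s
adjust_airspeed(+9.89): V ← 22.75 +9.89 = 32.64 m/s
set_airspeed(66.51): V ← 66.51 m/s
throttle_to(2639): rpm ← 2639
set_airspeed(87.05): V ← 87.05 m/s
adjust_throttle(-1378): rpm ← 2639 -1378 = 1261
final state: V = 87.05 m/s, rpm = 1261 → n = rpm/60 = 21.016667 rev/s
target J* = 1.0149; solve J* = V/(n·D) for n: n = V/(J*·D) = 87.05/(1.0149 × 2.06) = 41.636892 rev/s
rpm = 60·n = 2498.213512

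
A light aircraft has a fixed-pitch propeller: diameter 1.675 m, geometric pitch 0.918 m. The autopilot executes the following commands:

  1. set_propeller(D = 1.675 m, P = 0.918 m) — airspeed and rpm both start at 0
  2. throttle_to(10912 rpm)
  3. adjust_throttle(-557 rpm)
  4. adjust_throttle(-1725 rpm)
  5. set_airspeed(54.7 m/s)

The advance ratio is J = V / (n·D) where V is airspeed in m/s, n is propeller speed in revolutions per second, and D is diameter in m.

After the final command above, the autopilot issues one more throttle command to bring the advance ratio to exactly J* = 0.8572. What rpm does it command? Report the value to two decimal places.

rpm = 2285.82

set_propeller: D = 1.675 m, P = 0.918 m (p = P/D = 0.548060); state ← (V=0, rpm=0)
throttle_to(10912): rpm ← 10912
adjust_throttle(-557): rpm ← 10912 -557 = 10355
adjust_throttle(-1725): rpm ← 10355 -1725 = 8630
set_airspeed(54.7): V ← 54.7 m/s
final state: V = 54.7 m/s, rpm = 8630 → n = rpm/60 = 143.833333 rev/s
target J* = 0.8572; solve J* = V/(n·D) for n: n = V/(J*·D) = 54.7/(0.8572 × 1.675) = 38.096963 rev/s
rpm = 60·n = 2285.817761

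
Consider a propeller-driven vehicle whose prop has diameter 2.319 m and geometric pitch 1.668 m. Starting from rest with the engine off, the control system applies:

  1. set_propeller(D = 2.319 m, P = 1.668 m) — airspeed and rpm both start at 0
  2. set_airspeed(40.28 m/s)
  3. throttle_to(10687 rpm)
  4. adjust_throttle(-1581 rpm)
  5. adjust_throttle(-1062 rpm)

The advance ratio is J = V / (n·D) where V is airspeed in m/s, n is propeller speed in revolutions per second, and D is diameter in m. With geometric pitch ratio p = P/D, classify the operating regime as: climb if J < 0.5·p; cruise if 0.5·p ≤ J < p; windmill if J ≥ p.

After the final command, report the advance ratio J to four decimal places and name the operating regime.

set_propeller: D = 2.319 m, P = 1.668 m (p = P/D = 0.719276); state ← (V=0, rpm=0)
set_airspeed(40.28): V ← 40.28 m/s
throttle_to(10687): rpm ← 10687
adjust_throttle(-1581): rpm ← 10687 -1581 = 9106
adjust_throttle(-1062): rpm ← 9106 -1062 = 8044
final state: V = 40.28 m/s, rpm = 8044 → n = rpm/60 = 134.066667 rev/s
J = V / (n·D) = 40.28 / (134.066667 × 2.319) = 0.129559
regime bands: climb J<0.3596 | cruise [0.3596, 0.7193) | windmill J≥0.7193
J = 0.1296 → climb

J = 0.1296, regime = climb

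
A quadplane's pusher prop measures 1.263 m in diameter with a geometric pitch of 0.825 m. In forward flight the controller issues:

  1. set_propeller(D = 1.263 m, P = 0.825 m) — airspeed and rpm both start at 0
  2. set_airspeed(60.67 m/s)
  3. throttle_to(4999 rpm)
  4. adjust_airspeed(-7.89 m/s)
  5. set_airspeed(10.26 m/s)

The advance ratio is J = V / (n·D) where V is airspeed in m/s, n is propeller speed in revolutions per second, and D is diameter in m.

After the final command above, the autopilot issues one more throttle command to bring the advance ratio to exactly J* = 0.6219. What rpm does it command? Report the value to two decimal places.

set_propeller: D = 1.263 m, P = 0.825 m (p = P/D = 0.653207); state ← (V=0, rpm=0)
set_airspeed(60.67): V ← 60.67 m/s
throttle_to(4999): rpm ← 4999
adjust_airspeed(-7.89): V ← 60.67 -7.89 = 52.78 m/s
set_airspeed(10.26): V ← 10.26 m/s
final state: V = 10.26 m/s, rpm = 4999 → n = rpm/60 = 83.316667 rev/s
target J* = 0.6219; solve J* = V/(n·D) for n: n = V/(J*·D) = 10.26/(0.6219 × 1.263) = 13.062414 rev/s
rpm = 60·n = 783.744857

rpm = 783.74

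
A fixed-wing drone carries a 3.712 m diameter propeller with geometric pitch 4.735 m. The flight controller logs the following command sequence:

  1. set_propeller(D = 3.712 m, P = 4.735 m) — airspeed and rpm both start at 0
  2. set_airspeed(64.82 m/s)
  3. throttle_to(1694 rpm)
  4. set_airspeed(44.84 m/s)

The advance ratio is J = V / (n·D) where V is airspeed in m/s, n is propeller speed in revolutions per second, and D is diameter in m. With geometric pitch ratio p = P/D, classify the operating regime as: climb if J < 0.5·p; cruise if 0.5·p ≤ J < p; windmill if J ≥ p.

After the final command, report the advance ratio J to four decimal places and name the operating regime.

set_propeller: D = 3.712 m, P = 4.735 m (p = P/D = 1.275593); state ← (V=0, rpm=0)
set_airspeed(64.82): V ← 64.82 m/s
throttle_to(1694): rpm ← 1694
set_airspeed(44.84): V ← 44.84 m/s
final state: V = 44.84 m/s, rpm = 1694 → n = rpm/60 = 28.233333 rev/s
J = V / (n·D) = 44.84 / (28.233333 × 3.712) = 0.427854
regime bands: climb J<0.6378 | cruise [0.6378, 1.2756) | windmill J≥1.2756
J = 0.4279 → climb

J = 0.4279, regime = climb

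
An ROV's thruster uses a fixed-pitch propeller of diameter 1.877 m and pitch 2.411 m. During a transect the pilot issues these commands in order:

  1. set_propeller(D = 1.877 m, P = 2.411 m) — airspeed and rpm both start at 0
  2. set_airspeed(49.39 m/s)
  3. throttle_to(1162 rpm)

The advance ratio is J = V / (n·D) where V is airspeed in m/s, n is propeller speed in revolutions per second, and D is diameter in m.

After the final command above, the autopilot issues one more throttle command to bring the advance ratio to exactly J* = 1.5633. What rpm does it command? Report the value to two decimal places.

set_propeller: D = 1.877 m, P = 2.411 m (p = P/D = 1.284497); state ← (V=0, rpm=0)
set_airspeed(49.39): V ← 49.39 m/s
throttle_to(1162): rpm ← 1162
final state: V = 49.39 m/s, rpm = 1162 → n = rpm/60 = 19.366667 rev/s
target J* = 1.5633; solve J* = V/(n·D) for n: n = V/(J*·D) = 49.39/(1.5633 × 1.877) = 16.831872 rev/s
rpm = 60·n = 1009.912334

rpm = 1009.91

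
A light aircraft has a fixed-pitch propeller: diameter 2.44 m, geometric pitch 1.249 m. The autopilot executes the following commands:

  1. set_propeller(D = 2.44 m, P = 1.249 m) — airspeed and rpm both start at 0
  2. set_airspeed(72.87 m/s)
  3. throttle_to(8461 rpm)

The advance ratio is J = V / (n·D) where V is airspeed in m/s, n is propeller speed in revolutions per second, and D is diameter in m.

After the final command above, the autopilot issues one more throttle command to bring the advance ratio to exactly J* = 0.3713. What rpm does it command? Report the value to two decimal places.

rpm = 4825.98

set_propeller: D = 2.44 m, P = 1.249 m (p = P/D = 0.511885); state ← (V=0, rpm=0)
set_airspeed(72.87): V ← 72.87 m/s
throttle_to(8461): rpm ← 8461
final state: V = 72.87 m/s, rpm = 8461 → n = rpm/60 = 141.016667 rev/s
target J* = 0.3713; solve J* = V/(n·D) for n: n = V/(J*·D) = 72.87/(0.3713 × 2.44) = 80.432949 rev/s
rpm = 60·n = 4825.976962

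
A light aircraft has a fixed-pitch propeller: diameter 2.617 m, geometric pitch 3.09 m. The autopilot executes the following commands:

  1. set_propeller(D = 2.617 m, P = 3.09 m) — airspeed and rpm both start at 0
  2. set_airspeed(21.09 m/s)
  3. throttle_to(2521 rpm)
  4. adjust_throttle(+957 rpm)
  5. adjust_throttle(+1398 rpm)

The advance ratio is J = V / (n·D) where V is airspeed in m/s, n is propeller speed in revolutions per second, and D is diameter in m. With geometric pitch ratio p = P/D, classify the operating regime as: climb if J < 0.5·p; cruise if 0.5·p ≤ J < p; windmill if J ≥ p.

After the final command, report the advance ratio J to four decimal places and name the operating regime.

J = 0.0992, regime = climb

set_propeller: D = 2.617 m, P = 3.09 m (p = P/D = 1.180741); state ← (V=0, rpm=0)
set_airspeed(21.09): V ← 21.09 m/s
throttle_to(2521): rpm ← 2521
adjust_throttle(+957): rpm ← 2521 +957 = 3478
adjust_throttle(+1398): rpm ← 3478 +1398 = 4876
final state: V = 21.09 m/s, rpm = 4876 → n = rpm/60 = 81.266667 rev/s
J = V / (n·D) = 21.09 / (81.266667 × 2.617) = 0.099165
regime bands: climb J<0.5904 | cruise [0.5904, 1.1807) | windmill J≥1.1807
J = 0.0992 → climb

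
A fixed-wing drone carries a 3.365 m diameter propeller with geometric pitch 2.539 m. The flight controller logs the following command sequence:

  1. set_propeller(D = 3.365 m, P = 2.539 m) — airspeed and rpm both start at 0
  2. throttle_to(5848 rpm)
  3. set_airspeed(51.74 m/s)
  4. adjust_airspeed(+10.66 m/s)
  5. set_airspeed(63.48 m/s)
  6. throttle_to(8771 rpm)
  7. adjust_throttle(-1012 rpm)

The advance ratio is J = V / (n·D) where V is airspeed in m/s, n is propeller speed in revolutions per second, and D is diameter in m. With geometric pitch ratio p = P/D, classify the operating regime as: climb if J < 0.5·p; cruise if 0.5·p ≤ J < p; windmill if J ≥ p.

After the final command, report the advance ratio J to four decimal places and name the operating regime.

set_propeller: D = 3.365 m, P = 2.539 m (p = P/D = 0.754532); state ← (V=0, rpm=0)
throttle_to(5848): rpm ← 5848
set_airspeed(51.74): V ← 51.74 m/s
adjust_airspeed(+10.66): V ← 51.74 +10.66 = 62.4 m/s
set_airspeed(63.48): V ← 63.48 m/s
throttle_to(8771): rpm ← 8771
adjust_throttle(-1012): rpm ← 8771 -1012 = 7759
final state: V = 63.48 m/s, rpm = 7759 → n = rpm/60 = 129.316667 rev/s
J = V / (n·D) = 63.48 / (129.316667 × 3.365) = 0.145881
regime bands: climb J<0.3773 | cruise [0.3773, 0.7545) | windmill J≥0.7545
J = 0.1459 → climb

J = 0.1459, regime = climb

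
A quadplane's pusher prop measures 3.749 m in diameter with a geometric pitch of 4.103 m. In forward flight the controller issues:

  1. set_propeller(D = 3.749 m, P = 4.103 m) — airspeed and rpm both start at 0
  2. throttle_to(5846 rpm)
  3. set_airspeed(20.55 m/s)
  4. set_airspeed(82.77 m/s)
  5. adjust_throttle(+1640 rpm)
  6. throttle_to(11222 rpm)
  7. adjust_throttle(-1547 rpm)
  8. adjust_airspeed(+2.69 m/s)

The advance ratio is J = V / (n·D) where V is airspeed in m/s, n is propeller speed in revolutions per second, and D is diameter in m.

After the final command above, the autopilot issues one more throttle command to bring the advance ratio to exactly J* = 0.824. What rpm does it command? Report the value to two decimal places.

set_propeller: D = 3.749 m, P = 4.103 m (p = P/D = 1.094425); state ← (V=0, rpm=0)
throttle_to(5846): rpm ← 5846
set_airspeed(20.55): V ← 20.55 m/s
set_airspeed(82.77): V ← 82.77 m/s
adjust_throttle(+1640): rpm ← 5846 +1640 = 7486
throttle_to(11222): rpm ← 11222
adjust_throttle(-1547): rpm ← 11222 -1547 = 9675
adjust_airspeed(+2.69): V ← 82.77 +2.69 = 85.46 m/s
final state: V = 85.46 m/s, rpm = 9675 → n = rpm/60 = 161.250000 rev/s
target J* = 0.824; solve J* = V/(n·D) for n: n = V/(J*·D) = 85.46/(0.824 × 3.749) = 27.664335 rev/s
rpm = 60·n = 1659.860105

rpm = 1659.86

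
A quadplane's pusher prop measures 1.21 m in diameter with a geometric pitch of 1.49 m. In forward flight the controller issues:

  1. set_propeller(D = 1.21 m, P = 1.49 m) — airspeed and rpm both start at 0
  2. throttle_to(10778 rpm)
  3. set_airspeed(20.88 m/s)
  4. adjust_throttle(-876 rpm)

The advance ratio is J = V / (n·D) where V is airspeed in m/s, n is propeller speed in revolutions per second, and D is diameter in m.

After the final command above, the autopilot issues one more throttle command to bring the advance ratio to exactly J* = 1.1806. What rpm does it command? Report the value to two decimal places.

set_propeller: D = 1.21 m, P = 1.49 m (p = P/D = 1.231405); state ← (V=0, rpm=0)
throttle_to(10778): rpm ← 10778
set_airspeed(20.88): V ← 20.88 m/s
adjust_throttle(-876): rpm ← 10778 -876 = 9902
final state: V = 20.88 m/s, rpm = 9902 → n = rpm/60 = 165.033333 rev/s
target J* = 1.1806; solve J* = V/(n·D) for n: n = V/(J*·D) = 20.88/(1.1806 × 1.21) = 14.616465 rev/s
rpm = 60·n = 876.987888

rpm = 876.99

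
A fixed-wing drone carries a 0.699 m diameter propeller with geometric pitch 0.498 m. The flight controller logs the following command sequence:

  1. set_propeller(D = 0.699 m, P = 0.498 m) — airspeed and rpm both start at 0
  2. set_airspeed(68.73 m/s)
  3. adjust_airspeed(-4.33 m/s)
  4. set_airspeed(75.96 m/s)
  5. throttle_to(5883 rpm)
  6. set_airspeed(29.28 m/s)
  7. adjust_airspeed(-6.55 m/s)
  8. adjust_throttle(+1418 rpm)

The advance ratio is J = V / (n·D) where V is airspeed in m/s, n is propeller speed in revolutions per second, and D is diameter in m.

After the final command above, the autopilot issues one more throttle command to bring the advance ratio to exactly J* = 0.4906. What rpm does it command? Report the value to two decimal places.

rpm = 3976.91

set_propeller: D = 0.699 m, P = 0.498 m (p = P/D = 0.712446); state ← (V=0, rpm=0)
set_airspeed(68.73): V ← 68.73 m/s
adjust_airspeed(-4.33): V ← 68.73 -4.33 = 64.4 m/s
set_airspeed(75.96): V ← 75.96 m/s
throttle_to(5883): rpm ← 5883
set_airspeed(29.28): V ← 29.28 m/s
adjust_airspeed(-6.55): V ← 29.28 -6.55 = 22.73 m/s
adjust_throttle(+1418): rpm ← 5883 +1418 = 7301
final state: V = 22.73 m/s, rpm = 7301 → n = rpm/60 = 121.683333 rev/s
target J* = 0.4906; solve J* = V/(n·D) for n: n = V/(J*·D) = 22.73/(0.4906 × 0.699) = 66.281864 rev/s
rpm = 60·n = 3976.911866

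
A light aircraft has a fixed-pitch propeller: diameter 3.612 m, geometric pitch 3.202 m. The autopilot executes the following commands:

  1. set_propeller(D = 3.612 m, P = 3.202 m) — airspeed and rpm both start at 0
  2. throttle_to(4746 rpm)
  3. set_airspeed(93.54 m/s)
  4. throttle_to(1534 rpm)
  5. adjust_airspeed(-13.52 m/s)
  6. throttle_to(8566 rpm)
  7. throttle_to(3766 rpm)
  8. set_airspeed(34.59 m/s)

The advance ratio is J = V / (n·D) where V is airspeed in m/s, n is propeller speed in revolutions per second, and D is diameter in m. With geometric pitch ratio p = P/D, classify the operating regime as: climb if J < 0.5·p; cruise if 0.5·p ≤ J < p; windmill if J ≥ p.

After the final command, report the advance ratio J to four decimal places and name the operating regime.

set_propeller: D = 3.612 m, P = 3.202 m (p = P/D = 0.886489); state ← (V=0, rpm=0)
throttle_to(4746): rpm ← 4746
set_airspeed(93.54): V ← 93.54 m/s
throttle_to(1534): rpm ← 1534
adjust_airspeed(-13.52): V ← 93.54 -13.52 = 80.02 m/s
throttle_to(8566): rpm ← 8566
throttle_to(3766): rpm ← 3766
set_airspeed(34.59): V ← 34.59 m/s
final state: V = 34.59 m/s, rpm = 3766 → n = rpm/60 = 62.766667 rev/s
J = V / (n·D) = 34.59 / (62.766667 × 3.612) = 0.152572
regime bands: climb J<0.4432 | cruise [0.4432, 0.8865) | windmill J≥0.8865
J = 0.1526 → climb

J = 0.1526, regime = climb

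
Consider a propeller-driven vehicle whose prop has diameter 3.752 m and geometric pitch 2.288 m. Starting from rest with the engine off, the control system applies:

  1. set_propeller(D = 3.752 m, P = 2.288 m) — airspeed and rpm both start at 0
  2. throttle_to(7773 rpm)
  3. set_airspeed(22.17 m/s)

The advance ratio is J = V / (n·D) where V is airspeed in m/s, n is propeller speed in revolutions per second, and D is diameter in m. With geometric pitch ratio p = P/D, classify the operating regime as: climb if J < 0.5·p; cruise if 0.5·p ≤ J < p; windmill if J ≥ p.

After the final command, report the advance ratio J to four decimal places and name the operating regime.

set_propeller: D = 3.752 m, P = 2.288 m (p = P/D = 0.609808); state ← (V=0, rpm=0)
throttle_to(7773): rpm ← 7773
set_airspeed(22.17): V ← 22.17 m/s
final state: V = 22.17 m/s, rpm = 7773 → n = rpm/60 = 129.550000 rev/s
J = V / (n·D) = 22.17 / (129.550000 × 3.752) = 0.045611
regime bands: climb J<0.3049 | cruise [0.3049, 0.6098) | windmill J≥0.6098
J = 0.0456 → climb

J = 0.0456, regime = climb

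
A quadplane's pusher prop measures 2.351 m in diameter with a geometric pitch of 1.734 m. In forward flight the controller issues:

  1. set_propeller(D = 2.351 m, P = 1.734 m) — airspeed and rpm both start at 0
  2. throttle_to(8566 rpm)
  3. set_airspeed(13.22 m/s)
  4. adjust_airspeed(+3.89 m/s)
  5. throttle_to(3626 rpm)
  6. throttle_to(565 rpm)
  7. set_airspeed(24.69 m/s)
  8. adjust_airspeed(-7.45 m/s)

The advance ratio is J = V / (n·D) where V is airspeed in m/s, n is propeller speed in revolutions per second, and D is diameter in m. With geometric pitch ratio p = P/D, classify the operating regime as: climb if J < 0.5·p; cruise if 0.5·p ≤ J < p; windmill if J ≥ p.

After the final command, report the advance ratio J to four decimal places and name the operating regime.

J = 0.7787, regime = windmill

set_propeller: D = 2.351 m, P = 1.734 m (p = P/D = 0.737558); state ← (V=0, rpm=0)
throttle_to(8566): rpm ← 8566
set_airspeed(13.22): V ← 13.22 m/s
adjust_airspeed(+3.89): V ← 13.22 +3.89 = 17.11 m/s
throttle_to(3626): rpm ← 3626
throttle_to(565): rpm ← 565
set_airspeed(24.69): V ← 24.69 m/s
adjust_airspeed(-7.45): V ← 24.69 -7.45 = 17.24 m/s
final state: V = 17.24 m/s, rpm = 565 → n = rpm/60 = 9.416667 rev/s
J = V / (n·D) = 17.24 / (9.416667 × 2.351) = 0.778731
regime bands: climb J<0.3688 | cruise [0.3688, 0.7376) | windmill J≥0.7376
J = 0.7787 → windmill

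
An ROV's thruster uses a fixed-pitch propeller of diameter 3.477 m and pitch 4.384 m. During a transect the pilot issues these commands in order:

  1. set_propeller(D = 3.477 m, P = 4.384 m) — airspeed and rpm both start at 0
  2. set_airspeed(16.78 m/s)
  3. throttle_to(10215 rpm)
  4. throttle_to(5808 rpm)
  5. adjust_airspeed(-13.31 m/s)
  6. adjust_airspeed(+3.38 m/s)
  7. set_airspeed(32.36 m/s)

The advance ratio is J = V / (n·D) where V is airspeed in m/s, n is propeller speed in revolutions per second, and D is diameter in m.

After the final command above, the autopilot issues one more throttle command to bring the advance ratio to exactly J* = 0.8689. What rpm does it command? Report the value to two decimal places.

rpm = 642.67

set_propeller: D = 3.477 m, P = 4.384 m (p = P/D = 1.260857); state ← (V=0, rpm=0)
set_airspeed(16.78): V ← 16.78 m/s
throttle_to(10215): rpm ← 10215
throttle_to(5808): rpm ← 5808
adjust_airspeed(-13.31): V ← 16.78 -13.31 = 3.47 m/s
adjust_airspeed(+3.38): V ← 3.47 +3.38 = 6.85 m/s
set_airspeed(32.36): V ← 32.36 m/s
final state: V = 32.36 m/s, rpm = 5808 → n = rpm/60 = 96.800000 rev/s
target J* = 0.8689; solve J* = V/(n·D) for n: n = V/(J*·D) = 32.36/(0.8689 × 3.477) = 10.711099 rev/s
rpm = 60·n = 642.665928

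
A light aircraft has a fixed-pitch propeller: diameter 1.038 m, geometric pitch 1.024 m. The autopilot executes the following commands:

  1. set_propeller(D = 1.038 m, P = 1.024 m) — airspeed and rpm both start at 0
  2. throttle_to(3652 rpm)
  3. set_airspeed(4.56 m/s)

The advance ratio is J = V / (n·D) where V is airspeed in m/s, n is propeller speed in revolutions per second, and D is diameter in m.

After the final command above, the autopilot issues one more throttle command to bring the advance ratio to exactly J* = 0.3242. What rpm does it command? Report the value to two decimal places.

rpm = 813.03

set_propeller: D = 1.038 m, P = 1.024 m (p = P/D = 0.986513); state ← (V=0, rpm=0)
throttle_to(3652): rpm ← 3652
set_airspeed(4.56): V ← 4.56 m/s
final state: V = 4.56 m/s, rpm = 3652 → n = rpm/60 = 60.866667 rev/s
target J* = 0.3242; solve J* = V/(n·D) for n: n = V/(J*·D) = 4.56/(0.3242 × 1.038) = 13.550474 rev/s
rpm = 60·n = 813.028424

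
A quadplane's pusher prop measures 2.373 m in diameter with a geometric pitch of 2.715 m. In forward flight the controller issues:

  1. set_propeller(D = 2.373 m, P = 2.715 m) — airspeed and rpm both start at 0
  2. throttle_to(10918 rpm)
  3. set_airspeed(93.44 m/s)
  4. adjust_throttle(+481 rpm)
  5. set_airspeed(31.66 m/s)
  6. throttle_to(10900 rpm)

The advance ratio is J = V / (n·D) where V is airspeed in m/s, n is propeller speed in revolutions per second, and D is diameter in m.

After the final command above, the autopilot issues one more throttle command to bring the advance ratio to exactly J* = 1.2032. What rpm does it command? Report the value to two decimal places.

rpm = 665.31

set_propeller: D = 2.373 m, P = 2.715 m (p = P/D = 1.144121); state ← (V=0, rpm=0)
throttle_to(10918): rpm ← 10918
set_airspeed(93.44): V ← 93.44 m/s
adjust_throttle(+481): rpm ← 10918 +481 = 11399
set_airspeed(31.66): V ← 31.66 m/s
throttle_to(10900): rpm ← 10900
final state: V = 31.66 m/s, rpm = 10900 → n = rpm/60 = 181.666667 rev/s
target J* = 1.2032; solve J* = V/(n·D) for n: n = V/(J*·D) = 31.66/(1.2032 × 2.373) = 11.088565 rev/s
rpm = 60·n = 665.313904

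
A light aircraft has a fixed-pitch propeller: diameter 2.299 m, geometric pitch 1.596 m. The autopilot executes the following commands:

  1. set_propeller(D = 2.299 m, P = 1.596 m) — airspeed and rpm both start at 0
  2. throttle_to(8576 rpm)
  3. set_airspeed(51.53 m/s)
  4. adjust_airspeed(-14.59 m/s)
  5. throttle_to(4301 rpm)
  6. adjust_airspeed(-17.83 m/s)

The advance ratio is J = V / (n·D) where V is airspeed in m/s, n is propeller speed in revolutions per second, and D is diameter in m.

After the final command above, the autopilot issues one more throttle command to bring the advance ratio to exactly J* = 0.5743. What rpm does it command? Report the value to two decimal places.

rpm = 868.43

set_propeller: D = 2.299 m, P = 1.596 m (p = P/D = 0.694215); state ← (V=0, rpm=0)
throttle_to(8576): rpm ← 8576
set_airspeed(51.53): V ← 51.53 m/s
adjust_airspeed(-14.59): V ← 51.53 -14.59 = 36.94 m/s
throttle_to(4301): rpm ← 4301
adjust_airspeed(-17.83): V ← 36.94 -17.83 = 19.11 m/s
final state: V = 19.11 m/s, rpm = 4301 → n = rpm/60 = 71.683333 rev/s
target J* = 0.5743; solve J* = V/(n·D) for n: n = V/(J*·D) = 19.11/(0.5743 × 2.299) = 14.473811 rev/s
rpm = 60·n = 868.428664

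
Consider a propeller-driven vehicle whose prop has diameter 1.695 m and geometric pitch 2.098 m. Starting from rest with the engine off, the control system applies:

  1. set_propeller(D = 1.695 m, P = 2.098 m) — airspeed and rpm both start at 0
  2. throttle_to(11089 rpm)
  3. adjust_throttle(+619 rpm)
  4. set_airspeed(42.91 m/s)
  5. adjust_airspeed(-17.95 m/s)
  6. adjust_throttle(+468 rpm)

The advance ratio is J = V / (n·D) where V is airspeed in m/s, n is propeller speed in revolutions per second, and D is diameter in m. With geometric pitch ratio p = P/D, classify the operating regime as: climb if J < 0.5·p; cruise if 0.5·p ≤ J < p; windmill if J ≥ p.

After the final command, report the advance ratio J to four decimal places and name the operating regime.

set_propeller: D = 1.695 m, P = 2.098 m (p = P/D = 1.237758); state ← (V=0, rpm=0)
throttle_to(11089): rpm ← 11089
adjust_throttle(+619): rpm ← 11089 +619 = 11708
set_airspeed(42.91): V ← 42.91 m/s
adjust_airspeed(-17.95): V ← 42.91 -17.95 = 24.96 m/s
adjust_throttle(+468): rpm ← 11708 +468 = 12176
final state: V = 24.96 m/s, rpm = 12176 → n = rpm/60 = 202.933333 rev/s
J = V / (n·D) = 24.96 / (202.933333 × 1.695) = 0.072564
regime bands: climb J<0.6189 | cruise [0.6189, 1.2378) | windmill J≥1.2378
J = 0.0726 → climb

J = 0.0726, regime = climb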